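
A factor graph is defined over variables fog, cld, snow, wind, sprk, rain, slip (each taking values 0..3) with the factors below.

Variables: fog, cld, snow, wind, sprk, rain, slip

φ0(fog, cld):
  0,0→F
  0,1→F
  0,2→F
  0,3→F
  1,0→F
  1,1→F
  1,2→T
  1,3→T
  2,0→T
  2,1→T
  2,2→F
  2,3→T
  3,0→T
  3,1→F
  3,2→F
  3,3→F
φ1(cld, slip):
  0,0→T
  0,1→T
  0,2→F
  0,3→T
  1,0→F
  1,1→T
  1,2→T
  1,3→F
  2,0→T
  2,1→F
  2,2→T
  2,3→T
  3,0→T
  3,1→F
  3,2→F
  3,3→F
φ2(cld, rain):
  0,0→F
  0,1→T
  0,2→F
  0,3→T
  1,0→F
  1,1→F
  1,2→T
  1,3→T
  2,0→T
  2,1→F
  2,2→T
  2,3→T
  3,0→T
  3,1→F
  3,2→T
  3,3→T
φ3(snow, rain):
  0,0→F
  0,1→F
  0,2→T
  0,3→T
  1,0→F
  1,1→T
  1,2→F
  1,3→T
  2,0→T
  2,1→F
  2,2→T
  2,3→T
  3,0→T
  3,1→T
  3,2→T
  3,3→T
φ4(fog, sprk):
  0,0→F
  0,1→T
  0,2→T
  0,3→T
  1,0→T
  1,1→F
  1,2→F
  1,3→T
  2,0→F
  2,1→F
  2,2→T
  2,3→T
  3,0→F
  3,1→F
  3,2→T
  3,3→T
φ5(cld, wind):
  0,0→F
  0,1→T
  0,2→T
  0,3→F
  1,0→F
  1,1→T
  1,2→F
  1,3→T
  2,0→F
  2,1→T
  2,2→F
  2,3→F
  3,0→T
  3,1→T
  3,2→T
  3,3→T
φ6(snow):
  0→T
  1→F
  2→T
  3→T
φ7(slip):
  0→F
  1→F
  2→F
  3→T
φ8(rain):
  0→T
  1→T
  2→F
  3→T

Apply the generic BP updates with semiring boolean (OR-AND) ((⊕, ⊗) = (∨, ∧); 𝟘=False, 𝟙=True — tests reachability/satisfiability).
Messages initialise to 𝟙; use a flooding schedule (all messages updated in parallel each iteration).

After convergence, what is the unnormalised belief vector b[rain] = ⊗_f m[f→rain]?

init: all messages = 𝟙 over 4 values
r1 m[φ0→fog] = [F, T, T, T]
r1 m[φ0→cld] = [T, T, T, T]
r1 m[φ1→cld] = [T, T, T, T]
r1 m[φ1→slip] = [T, T, T, T]
r1 m[φ2→cld] = [T, T, T, T]
r1 m[φ2→rain] = [T, T, T, T]
r1 m[φ3→snow] = [T, T, T, T]
r1 m[φ3→rain] = [T, T, T, T]
r1 m[φ4→fog] = [T, T, T, T]
r1 m[φ4→sprk] = [T, T, T, T]
r1 m[φ5→cld] = [T, T, T, T]
r1 m[φ5→wind] = [T, T, T, T]
r1 m[φ6→snow] = [T, F, T, T]
r1 m[φ7→slip] = [F, F, F, T]
r1 m[φ8→rain] = [T, T, F, T]
r1 m[fog→φ0] = [T, T, T, T]
r1 m[fog→φ4] = [T, T, T, T]
r1 m[cld→φ0] = [T, T, T, T]
r1 m[cld→φ1] = [T, T, T, T]
r1 m[cld→φ2] = [T, T, T, T]
r1 m[cld→φ5] = [T, T, T, T]
r1 m[snow→φ3] = [T, T, T, T]
r1 m[snow→φ6] = [T, T, T, T]
r1 m[wind→φ5] = [T, T, T, T]
r1 m[sprk→φ4] = [T, T, T, T]
r1 m[rain→φ2] = [T, T, T, T]
r1 m[rain→φ3] = [T, T, T, T]
r1 m[rain→φ8] = [T, T, T, T]
r1 m[slip→φ1] = [T, T, T, T]
r1 m[slip→φ7] = [T, T, T, T]
r2 m[φ0→fog] = [F, T, T, T]
r2 m[φ0→cld] = [T, T, T, T]
r2 m[φ1→cld] = [T, T, T, T]
r2 m[φ1→slip] = [T, T, T, T]
r2 m[φ2→cld] = [T, T, T, T]
r2 m[φ2→rain] = [T, T, T, T]
r2 m[φ3→snow] = [T, T, T, T]
r2 m[φ3→rain] = [T, T, T, T]
r2 m[φ4→fog] = [T, T, T, T]
r2 m[φ4→sprk] = [T, T, T, T]
r2 m[φ5→cld] = [T, T, T, T]
r2 m[φ5→wind] = [T, T, T, T]
r2 m[φ6→snow] = [T, F, T, T]
r2 m[φ7→slip] = [F, F, F, T]
r2 m[φ8→rain] = [T, T, F, T]
r2 m[fog→φ0] = [T, T, T, T]
r2 m[fog→φ4] = [F, T, T, T]
r2 m[cld→φ0] = [T, T, T, T]
r2 m[cld→φ1] = [T, T, T, T]
r2 m[cld→φ2] = [T, T, T, T]
r2 m[cld→φ5] = [T, T, T, T]
r2 m[snow→φ3] = [T, F, T, T]
r2 m[snow→φ6] = [T, T, T, T]
r2 m[wind→φ5] = [T, T, T, T]
r2 m[sprk→φ4] = [T, T, T, T]
r2 m[rain→φ2] = [T, T, F, T]
r2 m[rain→φ3] = [T, T, F, T]
r2 m[rain→φ8] = [T, T, T, T]
r2 m[slip→φ1] = [F, F, F, T]
r2 m[slip→φ7] = [T, T, T, T]
r3 m[φ0→fog] = [F, T, T, T]
r3 m[φ0→cld] = [T, T, T, T]
r3 m[φ1→cld] = [T, F, T, F]
r3 m[φ1→slip] = [T, T, T, T]
r3 m[φ2→cld] = [T, T, T, T]
r3 m[φ2→rain] = [T, T, T, T]
r3 m[φ3→snow] = [T, T, T, T]
r3 m[φ3→rain] = [T, T, T, T]
r3 m[φ4→fog] = [T, T, T, T]
r3 m[φ4→sprk] = [T, F, T, T]
r3 m[φ5→cld] = [T, T, T, T]
r3 m[φ5→wind] = [T, T, T, T]
r3 m[φ6→snow] = [T, F, T, T]
r3 m[φ7→slip] = [F, F, F, T]
r3 m[φ8→rain] = [T, T, F, T]
r3 m[fog→φ0] = [T, T, T, T]
r3 m[fog→φ4] = [F, T, T, T]
r3 m[cld→φ0] = [T, T, T, T]
r3 m[cld→φ1] = [T, T, T, T]
r3 m[cld→φ2] = [T, T, T, T]
r3 m[cld→φ5] = [T, T, T, T]
r3 m[snow→φ3] = [T, F, T, T]
r3 m[snow→φ6] = [T, T, T, T]
r3 m[wind→φ5] = [T, T, T, T]
r3 m[sprk→φ4] = [T, T, T, T]
r3 m[rain→φ2] = [T, T, F, T]
r3 m[rain→φ3] = [T, T, F, T]
r3 m[rain→φ8] = [T, T, T, T]
r3 m[slip→φ1] = [F, F, F, T]
r3 m[slip→φ7] = [T, T, T, T]
r4 m[φ0→fog] = [F, T, T, T]
r4 m[φ0→cld] = [T, T, T, T]
r4 m[φ1→cld] = [T, F, T, F]
r4 m[φ1→slip] = [T, T, T, T]
r4 m[φ2→cld] = [T, T, T, T]
r4 m[φ2→rain] = [T, T, T, T]
r4 m[φ3→snow] = [T, T, T, T]
r4 m[φ3→rain] = [T, T, T, T]
r4 m[φ4→fog] = [T, T, T, T]
r4 m[φ4→sprk] = [T, F, T, T]
r4 m[φ5→cld] = [T, T, T, T]
r4 m[φ5→wind] = [T, T, T, T]
r4 m[φ6→snow] = [T, F, T, T]
r4 m[φ7→slip] = [F, F, F, T]
r4 m[φ8→rain] = [T, T, F, T]
r4 m[fog→φ0] = [T, T, T, T]
r4 m[fog→φ4] = [F, T, T, T]
r4 m[cld→φ0] = [T, F, T, F]
r4 m[cld→φ1] = [T, T, T, T]
r4 m[cld→φ2] = [T, F, T, F]
r4 m[cld→φ5] = [T, F, T, F]
r4 m[snow→φ3] = [T, F, T, T]
r4 m[snow→φ6] = [T, T, T, T]
r4 m[wind→φ5] = [T, T, T, T]
r4 m[sprk→φ4] = [T, T, T, T]
r4 m[rain→φ2] = [T, T, F, T]
r4 m[rain→φ3] = [T, T, F, T]
r4 m[rain→φ8] = [T, T, T, T]
r4 m[slip→φ1] = [F, F, F, T]
r4 m[slip→φ7] = [T, T, T, T]
r5 m[φ0→fog] = [F, T, T, T]
r5 m[φ0→cld] = [T, T, T, T]
r5 m[φ1→cld] = [T, F, T, F]
r5 m[φ1→slip] = [T, T, T, T]
r5 m[φ2→cld] = [T, T, T, T]
r5 m[φ2→rain] = [T, T, T, T]
r5 m[φ3→snow] = [T, T, T, T]
r5 m[φ3→rain] = [T, T, T, T]
r5 m[φ4→fog] = [T, T, T, T]
r5 m[φ4→sprk] = [T, F, T, T]
r5 m[φ5→cld] = [T, T, T, T]
r5 m[φ5→wind] = [F, T, T, F]
r5 m[φ6→snow] = [T, F, T, T]
r5 m[φ7→slip] = [F, F, F, T]
r5 m[φ8→rain] = [T, T, F, T]
r5 m[fog→φ0] = [T, T, T, T]
r5 m[fog→φ4] = [F, T, T, T]
r5 m[cld→φ0] = [T, F, T, F]
r5 m[cld→φ1] = [T, T, T, T]
r5 m[cld→φ2] = [T, F, T, F]
r5 m[cld→φ5] = [T, F, T, F]
r5 m[snow→φ3] = [T, F, T, T]
r5 m[snow→φ6] = [T, T, T, T]
r5 m[wind→φ5] = [T, T, T, T]
r5 m[sprk→φ4] = [T, T, T, T]
r5 m[rain→φ2] = [T, T, F, T]
r5 m[rain→φ3] = [T, T, F, T]
r5 m[rain→φ8] = [T, T, T, T]
r5 m[slip→φ1] = [F, F, F, T]
r5 m[slip→φ7] = [T, T, T, T]
r6 m[φ0→fog] = [F, T, T, T]
r6 m[φ0→cld] = [T, T, T, T]
r6 m[φ1→cld] = [T, F, T, F]
r6 m[φ1→slip] = [T, T, T, T]
r6 m[φ2→cld] = [T, T, T, T]
r6 m[φ2→rain] = [T, T, T, T]
r6 m[φ3→snow] = [T, T, T, T]
r6 m[φ3→rain] = [T, T, T, T]
r6 m[φ4→fog] = [T, T, T, T]
r6 m[φ4→sprk] = [T, F, T, T]
r6 m[φ5→cld] = [T, T, T, T]
r6 m[φ5→wind] = [F, T, T, F]
r6 m[φ6→snow] = [T, F, T, T]
r6 m[φ7→slip] = [F, F, F, T]
r6 m[φ8→rain] = [T, T, F, T]
r6 m[fog→φ0] = [T, T, T, T]
r6 m[fog→φ4] = [F, T, T, T]
r6 m[cld→φ0] = [T, F, T, F]
r6 m[cld→φ1] = [T, T, T, T]
r6 m[cld→φ2] = [T, F, T, F]
r6 m[cld→φ5] = [T, F, T, F]
r6 m[snow→φ3] = [T, F, T, T]
r6 m[snow→φ6] = [T, T, T, T]
r6 m[wind→φ5] = [T, T, T, T]
r6 m[sprk→φ4] = [T, T, T, T]
r6 m[rain→φ2] = [T, T, F, T]
r6 m[rain→φ3] = [T, T, F, T]
r6 m[rain→φ8] = [T, T, T, T]
r6 m[slip→φ1] = [F, F, F, T]
r6 m[slip→φ7] = [T, T, T, T]
fixed point reached at round 6
b[rain] = ⊗ incoming = [T, T, F, T]

b[rain] = [T, T, F, T]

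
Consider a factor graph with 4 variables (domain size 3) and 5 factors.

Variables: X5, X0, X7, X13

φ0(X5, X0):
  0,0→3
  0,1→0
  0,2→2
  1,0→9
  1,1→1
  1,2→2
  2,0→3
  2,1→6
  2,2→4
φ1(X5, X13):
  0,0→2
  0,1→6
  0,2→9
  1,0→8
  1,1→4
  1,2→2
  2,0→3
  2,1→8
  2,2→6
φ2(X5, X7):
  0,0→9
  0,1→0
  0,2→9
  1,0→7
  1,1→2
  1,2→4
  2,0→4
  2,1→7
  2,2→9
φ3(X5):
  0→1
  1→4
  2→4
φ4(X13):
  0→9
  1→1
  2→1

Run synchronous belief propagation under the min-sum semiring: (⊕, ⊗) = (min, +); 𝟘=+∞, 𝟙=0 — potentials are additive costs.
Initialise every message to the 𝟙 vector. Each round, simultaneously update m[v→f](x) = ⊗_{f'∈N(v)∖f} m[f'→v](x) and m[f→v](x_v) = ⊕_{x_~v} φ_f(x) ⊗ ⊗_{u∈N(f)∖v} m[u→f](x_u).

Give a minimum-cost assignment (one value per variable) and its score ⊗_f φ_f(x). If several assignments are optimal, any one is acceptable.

assignment: (X5=0, X0=1, X7=1, X13=1); score = 8

init: all messages = 𝟙 over 3 values
r1 m[φ0→X5] = [0, 1, 3]
r1 m[φ0→X0] = [3, 0, 2]
r1 m[φ1→X5] = [2, 2, 3]
r1 m[φ1→X13] = [2, 4, 2]
r1 m[φ2→X5] = [0, 2, 4]
r1 m[φ2→X7] = [4, 0, 4]
r1 m[φ3→X5] = [1, 4, 4]
r1 m[φ4→X13] = [9, 1, 1]
r1 m[X5→φ0] = [0, 0, 0]
r1 m[X5→φ1] = [0, 0, 0]
r1 m[X5→φ2] = [0, 0, 0]
r1 m[X5→φ3] = [0, 0, 0]
r1 m[X0→φ0] = [0, 0, 0]
r1 m[X7→φ2] = [0, 0, 0]
r1 m[X13→φ1] = [0, 0, 0]
r1 m[X13→φ4] = [0, 0, 0]
r2 m[φ0→X5] = [0, 1, 3]
r2 m[φ0→X0] = [3, 0, 2]
r2 m[φ1→X5] = [2, 2, 3]
r2 m[φ1→X13] = [2, 4, 2]
r2 m[φ2→X5] = [0, 2, 4]
r2 m[φ2→X7] = [4, 0, 4]
r2 m[φ3→X5] = [1, 4, 4]
r2 m[φ4→X13] = [9, 1, 1]
r2 m[X5→φ0] = [3, 8, 11]
r2 m[X5→φ1] = [1, 7, 11]
r2 m[X5→φ2] = [3, 7, 10]
r2 m[X5→φ3] = [2, 5, 10]
r2 m[X0→φ0] = [0, 0, 0]
r2 m[X7→φ2] = [0, 0, 0]
r2 m[X13→φ1] = [9, 1, 1]
r2 m[X13→φ4] = [2, 4, 2]
r3 m[φ0→X5] = [0, 1, 3]
r3 m[φ0→X0] = [6, 3, 5]
r3 m[φ1→X5] = [7, 3, 7]
r3 m[φ1→X13] = [3, 7, 9]
r3 m[φ2→X5] = [0, 2, 4]
r3 m[φ2→X7] = [12, 3, 11]
r3 m[φ3→X5] = [1, 4, 4]
r3 m[φ4→X13] = [9, 1, 1]
r3 m[X5→φ0] = [3, 8, 11]
r3 m[X5→φ1] = [1, 7, 11]
r3 m[X5→φ2] = [3, 7, 10]
r3 m[X5→φ3] = [2, 5, 10]
r3 m[X0→φ0] = [0, 0, 0]
r3 m[X7→φ2] = [0, 0, 0]
r3 m[X13→φ1] = [9, 1, 1]
r3 m[X13→φ4] = [2, 4, 2]
r4 m[φ0→X5] = [0, 1, 3]
r4 m[φ0→X0] = [6, 3, 5]
r4 m[φ1→X5] = [7, 3, 7]
r4 m[φ1→X13] = [3, 7, 9]
r4 m[φ2→X5] = [0, 2, 4]
r4 m[φ2→X7] = [12, 3, 11]
r4 m[φ3→X5] = [1, 4, 4]
r4 m[φ4→X13] = [9, 1, 1]
r4 m[X5→φ0] = [8, 9, 15]
r4 m[X5→φ1] = [1, 7, 11]
r4 m[X5→φ2] = [8, 8, 14]
r4 m[X5→φ3] = [7, 6, 14]
r4 m[X0→φ0] = [0, 0, 0]
r4 m[X7→φ2] = [0, 0, 0]
r4 m[X13→φ1] = [9, 1, 1]
r4 m[X13→φ4] = [3, 7, 9]
r5 m[φ0→X5] = [0, 1, 3]
r5 m[φ0→X0] = [11, 8, 10]
r5 m[φ1→X5] = [7, 3, 7]
r5 m[φ1→X13] = [3, 7, 9]
r5 m[φ2→X5] = [0, 2, 4]
r5 m[φ2→X7] = [15, 8, 12]
r5 m[φ3→X5] = [1, 4, 4]
r5 m[φ4→X13] = [9, 1, 1]
r5 m[X5→φ0] = [8, 9, 15]
r5 m[X5→φ1] = [1, 7, 11]
r5 m[X5→φ2] = [8, 8, 14]
r5 m[X5→φ3] = [7, 6, 14]
r5 m[X0→φ0] = [0, 0, 0]
r5 m[X7→φ2] = [0, 0, 0]
r5 m[X13→φ1] = [9, 1, 1]
r5 m[X13→φ4] = [3, 7, 9]
r6 m[φ0→X5] = [0, 1, 3]
r6 m[φ0→X0] = [11, 8, 10]
r6 m[φ1→X5] = [7, 3, 7]
r6 m[φ1→X13] = [3, 7, 9]
r6 m[φ2→X5] = [0, 2, 4]
r6 m[φ2→X7] = [15, 8, 12]
r6 m[φ3→X5] = [1, 4, 4]
r6 m[φ4→X13] = [9, 1, 1]
r6 m[X5→φ0] = [8, 9, 15]
r6 m[X5→φ1] = [1, 7, 11]
r6 m[X5→φ2] = [8, 8, 14]
r6 m[X5→φ3] = [7, 6, 14]
r6 m[X0→φ0] = [0, 0, 0]
r6 m[X7→φ2] = [0, 0, 0]
r6 m[X13→φ1] = [9, 1, 1]
r6 m[X13→φ4] = [3, 7, 9]
fixed point reached at round 6
traceback from X5: (X5=0, X0=1, X7=1, X13=1), score=8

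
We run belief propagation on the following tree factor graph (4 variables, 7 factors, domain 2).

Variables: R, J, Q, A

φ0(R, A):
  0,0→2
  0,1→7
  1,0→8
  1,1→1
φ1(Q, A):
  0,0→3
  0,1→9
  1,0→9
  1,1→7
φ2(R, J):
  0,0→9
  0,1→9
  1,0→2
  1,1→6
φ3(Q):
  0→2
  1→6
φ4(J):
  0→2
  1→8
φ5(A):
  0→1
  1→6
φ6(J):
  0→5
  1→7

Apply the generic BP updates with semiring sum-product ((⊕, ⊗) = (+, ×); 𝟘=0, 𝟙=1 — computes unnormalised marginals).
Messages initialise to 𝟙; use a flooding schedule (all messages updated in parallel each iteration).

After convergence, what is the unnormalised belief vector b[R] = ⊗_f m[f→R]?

init: all messages = 𝟙 over 2 values
r1 m[φ0→R] = [9, 9]
r1 m[φ0→A] = [10, 8]
r1 m[φ1→Q] = [12, 16]
r1 m[φ1→A] = [12, 16]
r1 m[φ2→R] = [18, 8]
r1 m[φ2→J] = [11, 15]
r1 m[φ3→Q] = [2, 6]
r1 m[φ4→J] = [2, 8]
r1 m[φ5→A] = [1, 6]
r1 m[φ6→J] = [5, 7]
r1 m[R→φ0] = [1, 1]
r1 m[R→φ2] = [1, 1]
r1 m[J→φ2] = [1, 1]
r1 m[J→φ4] = [1, 1]
r1 m[J→φ6] = [1, 1]
r1 m[Q→φ1] = [1, 1]
r1 m[Q→φ3] = [1, 1]
r1 m[A→φ0] = [1, 1]
r1 m[A→φ1] = [1, 1]
r1 m[A→φ5] = [1, 1]
r2 m[φ0→R] = [9, 9]
r2 m[φ0→A] = [10, 8]
r2 m[φ1→Q] = [12, 16]
r2 m[φ1→A] = [12, 16]
r2 m[φ2→R] = [18, 8]
r2 m[φ2→J] = [11, 15]
r2 m[φ3→Q] = [2, 6]
r2 m[φ4→J] = [2, 8]
r2 m[φ5→A] = [1, 6]
r2 m[φ6→J] = [5, 7]
r2 m[R→φ0] = [18, 8]
r2 m[R→φ2] = [9, 9]
r2 m[J→φ2] = [10, 56]
r2 m[J→φ4] = [55, 105]
r2 m[J→φ6] = [22, 120]
r2 m[Q→φ1] = [2, 6]
r2 m[Q→φ3] = [12, 16]
r2 m[A→φ0] = [12, 96]
r2 m[A→φ1] = [10, 48]
r2 m[A→φ5] = [120, 128]
r3 m[φ0→R] = [696, 192]
r3 m[φ0→A] = [100, 134]
r3 m[φ1→Q] = [462, 426]
r3 m[φ1→A] = [60, 60]
r3 m[φ2→R] = [594, 356]
r3 m[φ2→J] = [99, 135]
r3 m[φ3→Q] = [2, 6]
r3 m[φ4→J] = [2, 8]
r3 m[φ5→A] = [1, 6]
r3 m[φ6→J] = [5, 7]
r3 m[R→φ0] = [18, 8]
r3 m[R→φ2] = [9, 9]
r3 m[J→φ2] = [10, 56]
r3 m[J→φ4] = [55, 105]
r3 m[J→φ6] = [22, 120]
r3 m[Q→φ1] = [2, 6]
r3 m[Q→φ3] = [12, 16]
r3 m[A→φ0] = [12, 96]
r3 m[A→φ1] = [10, 48]
r3 m[A→φ5] = [120, 128]
r4 m[φ0→R] = [696, 192]
r4 m[φ0→A] = [100, 134]
r4 m[φ1→Q] = [462, 426]
r4 m[φ1→A] = [60, 60]
r4 m[φ2→R] = [594, 356]
r4 m[φ2→J] = [99, 135]
r4 m[φ3→Q] = [2, 6]
r4 m[φ4→J] = [2, 8]
r4 m[φ5→A] = [1, 6]
r4 m[φ6→J] = [5, 7]
r4 m[R→φ0] = [594, 356]
r4 m[R→φ2] = [696, 192]
r4 m[J→φ2] = [10, 56]
r4 m[J→φ4] = [495, 945]
r4 m[J→φ6] = [198, 1080]
r4 m[Q→φ1] = [2, 6]
r4 m[Q→φ3] = [462, 426]
r4 m[A→φ0] = [60, 360]
r4 m[A→φ1] = [100, 804]
r4 m[A→φ5] = [6000, 8040]
r5 m[φ0→R] = [2640, 840]
r5 m[φ0→A] = [4036, 4514]
r5 m[φ1→Q] = [7536, 6528]
r5 m[φ1→A] = [60, 60]
r5 m[φ2→R] = [594, 356]
r5 m[φ2→J] = [6648, 7416]
r5 m[φ3→Q] = [2, 6]
r5 m[φ4→J] = [2, 8]
r5 m[φ5→A] = [1, 6]
r5 m[φ6→J] = [5, 7]
r5 m[R→φ0] = [594, 356]
r5 m[R→φ2] = [696, 192]
r5 m[J→φ2] = [10, 56]
r5 m[J→φ4] = [495, 945]
r5 m[J→φ6] = [198, 1080]
r5 m[Q→φ1] = [2, 6]
r5 m[Q→φ3] = [462, 426]
r5 m[A→φ0] = [60, 360]
r5 m[A→φ1] = [100, 804]
r5 m[A→φ5] = [6000, 8040]
r6 m[φ0→R] = [2640, 840]
r6 m[φ0→A] = [4036, 4514]
r6 m[φ1→Q] = [7536, 6528]
r6 m[φ1→A] = [60, 60]
r6 m[φ2→R] = [594, 356]
r6 m[φ2→J] = [6648, 7416]
r6 m[φ3→Q] = [2, 6]
r6 m[φ4→J] = [2, 8]
r6 m[φ5→A] = [1, 6]
r6 m[φ6→J] = [5, 7]
r6 m[R→φ0] = [594, 356]
r6 m[R→φ2] = [2640, 840]
r6 m[J→φ2] = [10, 56]
r6 m[J→φ4] = [33240, 51912]
r6 m[J→φ6] = [13296, 59328]
r6 m[Q→φ1] = [2, 6]
r6 m[Q→φ3] = [7536, 6528]
r6 m[A→φ0] = [60, 360]
r6 m[A→φ1] = [4036, 27084]
r6 m[A→φ5] = [242160, 270840]
r7 m[φ0→R] = [2640, 840]
r7 m[φ0→A] = [4036, 4514]
r7 m[φ1→Q] = [255864, 225912]
r7 m[φ1→A] = [60, 60]
r7 m[φ2→R] = [594, 356]
r7 m[φ2→J] = [25440, 28800]
r7 m[φ3→Q] = [2, 6]
r7 m[φ4→J] = [2, 8]
r7 m[φ5→A] = [1, 6]
r7 m[φ6→J] = [5, 7]
r7 m[R→φ0] = [594, 356]
r7 m[R→φ2] = [2640, 840]
r7 m[J→φ2] = [10, 56]
r7 m[J→φ4] = [33240, 51912]
r7 m[J→φ6] = [13296, 59328]
r7 m[Q→φ1] = [2, 6]
r7 m[Q→φ3] = [7536, 6528]
r7 m[A→φ0] = [60, 360]
r7 m[A→φ1] = [4036, 27084]
r7 m[A→φ5] = [242160, 270840]
r8 m[φ0→R] = [2640, 840]
r8 m[φ0→A] = [4036, 4514]
r8 m[φ1→Q] = [255864, 225912]
r8 m[φ1→A] = [60, 60]
r8 m[φ2→R] = [594, 356]
r8 m[φ2→J] = [25440, 28800]
r8 m[φ3→Q] = [2, 6]
r8 m[φ4→J] = [2, 8]
r8 m[φ5→A] = [1, 6]
r8 m[φ6→J] = [5, 7]
r8 m[R→φ0] = [594, 356]
r8 m[R→φ2] = [2640, 840]
r8 m[J→φ2] = [10, 56]
r8 m[J→φ4] = [127200, 201600]
r8 m[J→φ6] = [50880, 230400]
r8 m[Q→φ1] = [2, 6]
r8 m[Q→φ3] = [255864, 225912]
r8 m[A→φ0] = [60, 360]
r8 m[A→φ1] = [4036, 27084]
r8 m[A→φ5] = [242160, 270840]
r9 m[φ0→R] = [2640, 840]
r9 m[φ0→A] = [4036, 4514]
r9 m[φ1→Q] = [255864, 225912]
r9 m[φ1→A] = [60, 60]
r9 m[φ2→R] = [594, 356]
r9 m[φ2→J] = [25440, 28800]
r9 m[φ3→Q] = [2, 6]
r9 m[φ4→J] = [2, 8]
r9 m[φ5→A] = [1, 6]
r9 m[φ6→J] = [5, 7]
r9 m[R→φ0] = [594, 356]
r9 m[R→φ2] = [2640, 840]
r9 m[J→φ2] = [10, 56]
r9 m[J→φ4] = [127200, 201600]
r9 m[J→φ6] = [50880, 230400]
r9 m[Q→φ1] = [2, 6]
r9 m[Q→φ3] = [255864, 225912]
r9 m[A→φ0] = [60, 360]
r9 m[A→φ1] = [4036, 27084]
r9 m[A→φ5] = [242160, 270840]
fixed point reached at round 9
b[R] = ⊗ incoming = [1568160, 299040]

b[R] = [1568160, 299040]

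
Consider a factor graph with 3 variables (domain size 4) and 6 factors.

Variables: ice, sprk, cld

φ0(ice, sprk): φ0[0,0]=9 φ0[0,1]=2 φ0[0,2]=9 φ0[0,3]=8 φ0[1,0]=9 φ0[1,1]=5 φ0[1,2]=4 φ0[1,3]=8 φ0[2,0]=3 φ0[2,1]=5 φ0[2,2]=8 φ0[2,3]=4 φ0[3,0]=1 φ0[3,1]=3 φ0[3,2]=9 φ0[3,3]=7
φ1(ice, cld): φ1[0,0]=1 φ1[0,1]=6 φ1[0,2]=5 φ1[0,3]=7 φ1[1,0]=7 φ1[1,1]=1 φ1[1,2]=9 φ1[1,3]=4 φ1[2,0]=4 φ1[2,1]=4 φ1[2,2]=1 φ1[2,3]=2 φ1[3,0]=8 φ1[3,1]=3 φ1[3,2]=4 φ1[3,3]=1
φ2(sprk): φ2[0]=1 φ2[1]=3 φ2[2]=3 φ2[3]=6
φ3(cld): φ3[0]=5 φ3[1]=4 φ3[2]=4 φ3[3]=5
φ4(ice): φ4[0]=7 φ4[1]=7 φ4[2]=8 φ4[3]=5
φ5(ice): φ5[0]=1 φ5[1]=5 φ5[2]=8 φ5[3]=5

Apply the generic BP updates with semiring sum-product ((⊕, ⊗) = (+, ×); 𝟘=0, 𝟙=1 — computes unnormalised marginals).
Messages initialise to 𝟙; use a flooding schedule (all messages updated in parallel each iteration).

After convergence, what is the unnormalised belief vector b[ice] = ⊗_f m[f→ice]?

init: all messages = 𝟙 over 4 values
r1 m[φ0→ice] = [28, 26, 20, 20]
r1 m[φ0→sprk] = [22, 15, 30, 27]
r1 m[φ1→ice] = [19, 21, 11, 16]
r1 m[φ1→cld] = [20, 14, 19, 14]
r1 m[φ2→sprk] = [1, 3, 3, 6]
r1 m[φ3→cld] = [5, 4, 4, 5]
r1 m[φ4→ice] = [7, 7, 8, 5]
r1 m[φ5→ice] = [1, 5, 8, 5]
r1 m[ice→φ0] = [1, 1, 1, 1]
r1 m[ice→φ1] = [1, 1, 1, 1]
r1 m[ice→φ4] = [1, 1, 1, 1]
r1 m[ice→φ5] = [1, 1, 1, 1]
r1 m[sprk→φ0] = [1, 1, 1, 1]
r1 m[sprk→φ2] = [1, 1, 1, 1]
r1 m[cld→φ1] = [1, 1, 1, 1]
r1 m[cld→φ3] = [1, 1, 1, 1]
r2 m[φ0→ice] = [28, 26, 20, 20]
r2 m[φ0→sprk] = [22, 15, 30, 27]
r2 m[φ1→ice] = [19, 21, 11, 16]
r2 m[φ1→cld] = [20, 14, 19, 14]
r2 m[φ2→sprk] = [1, 3, 3, 6]
r2 m[φ3→cld] = [5, 4, 4, 5]
r2 m[φ4→ice] = [7, 7, 8, 5]
r2 m[φ5→ice] = [1, 5, 8, 5]
r2 m[ice→φ0] = [133, 735, 704, 400]
r2 m[ice→φ1] = [196, 910, 1280, 500]
r2 m[ice→φ4] = [532, 2730, 1760, 1600]
r2 m[ice→φ5] = [3724, 3822, 1760, 1600]
r2 m[sprk→φ0] = [1, 3, 3, 6]
r2 m[sprk→φ2] = [22, 15, 30, 27]
r2 m[cld→φ1] = [5, 4, 4, 5]
r2 m[cld→φ3] = [20, 14, 19, 14]
r3 m[φ0→ice] = [90, 84, 66, 79]
r3 m[φ0→sprk] = [10324, 8661, 13369, 12560]
r3 m[φ1→ice] = [84, 95, 50, 73]
r3 m[φ1→cld] = [15686, 8706, 12450, 8072]
r3 m[φ2→sprk] = [1, 3, 3, 6]
r3 m[φ3→cld] = [5, 4, 4, 5]
r3 m[φ4→ice] = [7, 7, 8, 5]
r3 m[φ5→ice] = [1, 5, 8, 5]
r3 m[ice→φ0] = [133, 735, 704, 400]
r3 m[ice→φ1] = [196, 910, 1280, 500]
r3 m[ice→φ4] = [532, 2730, 1760, 1600]
r3 m[ice→φ5] = [3724, 3822, 1760, 1600]
r3 m[sprk→φ0] = [1, 3, 3, 6]
r3 m[sprk→φ2] = [22, 15, 30, 27]
r3 m[cld→φ1] = [5, 4, 4, 5]
r3 m[cld→φ3] = [20, 14, 19, 14]
r4 m[φ0→ice] = [90, 84, 66, 79]
r4 m[φ0→sprk] = [10324, 8661, 13369, 12560]
r4 m[φ1→ice] = [84, 95, 50, 73]
r4 m[φ1→cld] = [15686, 8706, 12450, 8072]
r4 m[φ2→sprk] = [1, 3, 3, 6]
r4 m[φ3→cld] = [5, 4, 4, 5]
r4 m[φ4→ice] = [7, 7, 8, 5]
r4 m[φ5→ice] = [1, 5, 8, 5]
r4 m[ice→φ0] = [588, 3325, 3200, 1825]
r4 m[ice→φ1] = [630, 2940, 4224, 1975]
r4 m[ice→φ4] = [7560, 39900, 26400, 28835]
r4 m[ice→φ5] = [52920, 55860, 26400, 28835]
r4 m[sprk→φ0] = [1, 3, 3, 6]
r4 m[sprk→φ2] = [10324, 8661, 13369, 12560]
r4 m[cld→φ1] = [5, 4, 4, 5]
r4 m[cld→φ3] = [15686, 8706, 12450, 8072]
r5 m[φ0→ice] = [90, 84, 66, 79]
r5 m[φ0→sprk] = [46642, 39276, 60617, 56879]
r5 m[φ1→ice] = [84, 95, 50, 73]
r5 m[φ1→cld] = [53906, 29541, 41734, 26593]
r5 m[φ2→sprk] = [1, 3, 3, 6]
r5 m[φ3→cld] = [5, 4, 4, 5]
r5 m[φ4→ice] = [7, 7, 8, 5]
r5 m[φ5→ice] = [1, 5, 8, 5]
r5 m[ice→φ0] = [588, 3325, 3200, 1825]
r5 m[ice→φ1] = [630, 2940, 4224, 1975]
r5 m[ice→φ4] = [7560, 39900, 26400, 28835]
r5 m[ice→φ5] = [52920, 55860, 26400, 28835]
r5 m[sprk→φ0] = [1, 3, 3, 6]
r5 m[sprk→φ2] = [10324, 8661, 13369, 12560]
r5 m[cld→φ1] = [5, 4, 4, 5]
r5 m[cld→φ3] = [15686, 8706, 12450, 8072]
r6 m[φ0→ice] = [90, 84, 66, 79]
r6 m[φ0→sprk] = [46642, 39276, 60617, 56879]
r6 m[φ1→ice] = [84, 95, 50, 73]
r6 m[φ1→cld] = [53906, 29541, 41734, 26593]
r6 m[φ2→sprk] = [1, 3, 3, 6]
r6 m[φ3→cld] = [5, 4, 4, 5]
r6 m[φ4→ice] = [7, 7, 8, 5]
r6 m[φ5→ice] = [1, 5, 8, 5]
r6 m[ice→φ0] = [588, 3325, 3200, 1825]
r6 m[ice→φ1] = [630, 2940, 4224, 1975]
r6 m[ice→φ4] = [7560, 39900, 26400, 28835]
r6 m[ice→φ5] = [52920, 55860, 26400, 28835]
r6 m[sprk→φ0] = [1, 3, 3, 6]
r6 m[sprk→φ2] = [46642, 39276, 60617, 56879]
r6 m[cld→φ1] = [5, 4, 4, 5]
r6 m[cld→φ3] = [53906, 29541, 41734, 26593]
r7 m[φ0→ice] = [90, 84, 66, 79]
r7 m[φ0→sprk] = [46642, 39276, 60617, 56879]
r7 m[φ1→ice] = [84, 95, 50, 73]
r7 m[φ1→cld] = [53906, 29541, 41734, 26593]
r7 m[φ2→sprk] = [1, 3, 3, 6]
r7 m[φ3→cld] = [5, 4, 4, 5]
r7 m[φ4→ice] = [7, 7, 8, 5]
r7 m[φ5→ice] = [1, 5, 8, 5]
r7 m[ice→φ0] = [588, 3325, 3200, 1825]
r7 m[ice→φ1] = [630, 2940, 4224, 1975]
r7 m[ice→φ4] = [7560, 39900, 26400, 28835]
r7 m[ice→φ5] = [52920, 55860, 26400, 28835]
r7 m[sprk→φ0] = [1, 3, 3, 6]
r7 m[sprk→φ2] = [46642, 39276, 60617, 56879]
r7 m[cld→φ1] = [5, 4, 4, 5]
r7 m[cld→φ3] = [53906, 29541, 41734, 26593]
fixed point reached at round 7
b[ice] = ⊗ incoming = [52920, 279300, 211200, 144175]

b[ice] = [52920, 279300, 211200, 144175]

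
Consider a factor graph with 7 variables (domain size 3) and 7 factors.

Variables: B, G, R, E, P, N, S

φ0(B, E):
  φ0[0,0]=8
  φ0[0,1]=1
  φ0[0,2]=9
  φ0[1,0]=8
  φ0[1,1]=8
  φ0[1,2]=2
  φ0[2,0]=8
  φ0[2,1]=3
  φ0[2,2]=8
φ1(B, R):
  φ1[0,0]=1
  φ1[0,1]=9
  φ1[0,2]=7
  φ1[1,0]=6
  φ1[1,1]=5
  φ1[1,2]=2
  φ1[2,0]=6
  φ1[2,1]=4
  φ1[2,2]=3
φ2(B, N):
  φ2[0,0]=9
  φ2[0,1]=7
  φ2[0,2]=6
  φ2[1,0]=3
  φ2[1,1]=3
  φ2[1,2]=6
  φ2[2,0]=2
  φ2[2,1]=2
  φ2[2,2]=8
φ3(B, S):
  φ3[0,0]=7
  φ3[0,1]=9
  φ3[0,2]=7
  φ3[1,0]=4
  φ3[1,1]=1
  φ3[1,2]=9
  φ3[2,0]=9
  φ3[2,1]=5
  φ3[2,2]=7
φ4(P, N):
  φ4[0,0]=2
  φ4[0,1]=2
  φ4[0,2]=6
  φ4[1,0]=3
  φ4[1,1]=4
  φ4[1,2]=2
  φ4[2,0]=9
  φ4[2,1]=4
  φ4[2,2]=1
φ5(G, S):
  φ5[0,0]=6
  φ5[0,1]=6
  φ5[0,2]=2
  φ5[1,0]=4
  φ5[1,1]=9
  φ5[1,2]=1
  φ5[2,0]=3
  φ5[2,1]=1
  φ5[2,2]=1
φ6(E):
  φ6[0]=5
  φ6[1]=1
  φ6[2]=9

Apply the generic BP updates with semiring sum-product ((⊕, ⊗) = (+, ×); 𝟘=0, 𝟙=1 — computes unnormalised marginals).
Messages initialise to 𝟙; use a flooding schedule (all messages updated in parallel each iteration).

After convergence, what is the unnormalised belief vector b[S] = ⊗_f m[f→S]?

init: all messages = 𝟙 over 3 values
r1 m[φ0→B] = [18, 18, 19]
r1 m[φ0→E] = [24, 12, 19]
r1 m[φ1→B] = [17, 13, 13]
r1 m[φ1→R] = [13, 18, 12]
r1 m[φ2→B] = [22, 12, 12]
r1 m[φ2→N] = [14, 12, 20]
r1 m[φ3→B] = [23, 14, 21]
r1 m[φ3→S] = [20, 15, 23]
r1 m[φ4→P] = [10, 9, 14]
r1 m[φ4→N] = [14, 10, 9]
r1 m[φ5→G] = [14, 14, 5]
r1 m[φ5→S] = [13, 16, 4]
r1 m[φ6→E] = [5, 1, 9]
r1 m[B→φ0] = [1, 1, 1]
r1 m[B→φ1] = [1, 1, 1]
r1 m[B→φ2] = [1, 1, 1]
r1 m[B→φ3] = [1, 1, 1]
r1 m[G→φ5] = [1, 1, 1]
r1 m[R→φ1] = [1, 1, 1]
r1 m[E→φ0] = [1, 1, 1]
r1 m[E→φ6] = [1, 1, 1]
r1 m[P→φ4] = [1, 1, 1]
r1 m[N→φ2] = [1, 1, 1]
r1 m[N→φ4] = [1, 1, 1]
r1 m[S→φ3] = [1, 1, 1]
r1 m[S→φ5] = [1, 1, 1]
r2 m[φ0→B] = [18, 18, 19]
r2 m[φ0→E] = [24, 12, 19]
r2 m[φ1→B] = [17, 13, 13]
r2 m[φ1→R] = [13, 18, 12]
r2 m[φ2→B] = [22, 12, 12]
r2 m[φ2→N] = [14, 12, 20]
r2 m[φ3→B] = [23, 14, 21]
r2 m[φ3→S] = [20, 15, 23]
r2 m[φ4→P] = [10, 9, 14]
r2 m[φ4→N] = [14, 10, 9]
r2 m[φ5→G] = [14, 14, 5]
r2 m[φ5→S] = [13, 16, 4]
r2 m[φ6→E] = [5, 1, 9]
r2 m[B→φ0] = [8602, 2184, 3276]
r2 m[B→φ1] = [9108, 3024, 4788]
r2 m[B→φ2] = [7038, 3276, 5187]
r2 m[B→φ3] = [6732, 2808, 2964]
r2 m[G→φ5] = [1, 1, 1]
r2 m[R→φ1] = [1, 1, 1]
r2 m[E→φ0] = [5, 1, 9]
r2 m[E→φ6] = [24, 12, 19]
r2 m[P→φ4] = [1, 1, 1]
r2 m[N→φ2] = [14, 10, 9]
r2 m[N→φ4] = [14, 12, 20]
r2 m[S→φ3] = [13, 16, 4]
r2 m[S→φ5] = [20, 15, 23]
r3 m[φ0→B] = [122, 66, 115]
r3 m[φ0→E] = [112496, 35902, 107994]
r3 m[φ1→B] = [17, 13, 13]
r3 m[φ1→R] = [55980, 116244, 84168]
r3 m[φ2→B] = [250, 126, 120]
r3 m[φ2→N] = [83544, 69468, 103380]
r3 m[φ3→B] = [263, 104, 225]
r3 m[φ3→S] = [85032, 78216, 93144]
r3 m[φ4→P] = [172, 130, 194]
r3 m[φ4→N] = [14, 10, 9]
r3 m[φ5→G] = [256, 238, 98]
r3 m[φ5→S] = [13, 16, 4]
r3 m[φ6→E] = [5, 1, 9]
r3 m[B→φ0] = [8602, 2184, 3276]
r3 m[B→φ1] = [9108, 3024, 4788]
r3 m[B→φ2] = [7038, 3276, 5187]
r3 m[B→φ3] = [6732, 2808, 2964]
r3 m[G→φ5] = [1, 1, 1]
r3 m[R→φ1] = [1, 1, 1]
r3 m[E→φ0] = [5, 1, 9]
r3 m[E→φ6] = [24, 12, 19]
r3 m[P→φ4] = [1, 1, 1]
r3 m[N→φ2] = [14, 10, 9]
r3 m[N→φ4] = [14, 12, 20]
r3 m[S→φ3] = [13, 16, 4]
r3 m[S→φ5] = [20, 15, 23]
r4 m[φ0→B] = [122, 66, 115]
r4 m[φ0→E] = [112496, 35902, 107994]
r4 m[φ1→B] = [17, 13, 13]
r4 m[φ1→R] = [55980, 116244, 84168]
r4 m[φ2→B] = [250, 126, 120]
r4 m[φ2→N] = [83544, 69468, 103380]
r4 m[φ3→B] = [263, 104, 225]
r4 m[φ3→S] = [85032, 78216, 93144]
r4 m[φ4→P] = [172, 130, 194]
r4 m[φ4→N] = [14, 10, 9]
r4 m[φ5→G] = [256, 238, 98]
r4 m[φ5→S] = [13, 16, 4]
r4 m[φ6→E] = [5, 1, 9]
r4 m[B→φ0] = [1117750, 170352, 351000]
r4 m[B→φ1] = [8021500, 864864, 3105000]
r4 m[B→φ2] = [545462, 89232, 336375]
r4 m[B→φ3] = [518500, 108108, 179400]
r4 m[G→φ5] = [1, 1, 1]
r4 m[R→φ1] = [1, 1, 1]
r4 m[E→φ0] = [5, 1, 9]
r4 m[E→φ6] = [112496, 35902, 107994]
r4 m[P→φ4] = [1, 1, 1]
r4 m[N→φ2] = [14, 10, 9]
r4 m[N→φ4] = [83544, 69468, 103380]
r4 m[S→φ3] = [13, 16, 4]
r4 m[S→φ5] = [85032, 78216, 93144]
r5 m[φ0→B] = [122, 66, 115]
r5 m[φ0→E] = [13112816, 3533566, 13208454]
r5 m[φ1→B] = [17, 13, 13]
r5 m[φ1→R] = [31840684, 88937820, 67195228]
r5 m[φ2→B] = [250, 126, 120]
r5 m[φ2→N] = [5849604, 4758680, 6499164]
r5 m[φ3→B] = [263, 104, 225]
r5 m[φ3→S] = [5676532, 5671608, 5858272]
r5 m[φ4→P] = [926304, 735264, 1133148]
r5 m[φ4→N] = [14, 10, 9]
r5 m[φ5→G] = [1165776, 1137216, 426456]
r5 m[φ5→S] = [13, 16, 4]
r5 m[φ6→E] = [5, 1, 9]
r5 m[B→φ0] = [1117750, 170352, 351000]
r5 m[B→φ1] = [8021500, 864864, 3105000]
r5 m[B→φ2] = [545462, 89232, 336375]
r5 m[B→φ3] = [518500, 108108, 179400]
r5 m[G→φ5] = [1, 1, 1]
r5 m[R→φ1] = [1, 1, 1]
r5 m[E→φ0] = [5, 1, 9]
r5 m[E→φ6] = [112496, 35902, 107994]
r5 m[P→φ4] = [1, 1, 1]
r5 m[N→φ2] = [14, 10, 9]
r5 m[N→φ4] = [83544, 69468, 103380]
r5 m[S→φ3] = [13, 16, 4]
r5 m[S→φ5] = [85032, 78216, 93144]
r6 m[φ0→B] = [122, 66, 115]
r6 m[φ0→E] = [13112816, 3533566, 13208454]
r6 m[φ1→B] = [17, 13, 13]
r6 m[φ1→R] = [31840684, 88937820, 67195228]
r6 m[φ2→B] = [250, 126, 120]
r6 m[φ2→N] = [5849604, 4758680, 6499164]
r6 m[φ3→B] = [263, 104, 225]
r6 m[φ3→S] = [5676532, 5671608, 5858272]
r6 m[φ4→P] = [926304, 735264, 1133148]
r6 m[φ4→N] = [14, 10, 9]
r6 m[φ5→G] = [1165776, 1137216, 426456]
r6 m[φ5→S] = [13, 16, 4]
r6 m[φ6→E] = [5, 1, 9]
r6 m[B→φ0] = [1117750, 170352, 351000]
r6 m[B→φ1] = [8021500, 864864, 3105000]
r6 m[B→φ2] = [545462, 89232, 336375]
r6 m[B→φ3] = [518500, 108108, 179400]
r6 m[G→φ5] = [1, 1, 1]
r6 m[R→φ1] = [1, 1, 1]
r6 m[E→φ0] = [5, 1, 9]
r6 m[E→φ6] = [13112816, 3533566, 13208454]
r6 m[P→φ4] = [1, 1, 1]
r6 m[N→φ2] = [14, 10, 9]
r6 m[N→φ4] = [5849604, 4758680, 6499164]
r6 m[S→φ3] = [13, 16, 4]
r6 m[S→φ5] = [5676532, 5671608, 5858272]
r7 m[φ0→B] = [122, 66, 115]
r7 m[φ0→E] = [13112816, 3533566, 13208454]
r7 m[φ1→B] = [17, 13, 13]
r7 m[φ1→R] = [31840684, 88937820, 67195228]
r7 m[φ2→B] = [250, 126, 120]
r7 m[φ2→N] = [5849604, 4758680, 6499164]
r7 m[φ3→B] = [263, 104, 225]
r7 m[φ3→S] = [5676532, 5671608, 5858272]
r7 m[φ4→P] = [60211552, 49581860, 78180320]
r7 m[φ4→N] = [14, 10, 9]
r7 m[φ5→G] = [79805384, 79608872, 28559476]
r7 m[φ5→S] = [13, 16, 4]
r7 m[φ6→E] = [5, 1, 9]
r7 m[B→φ0] = [1117750, 170352, 351000]
r7 m[B→φ1] = [8021500, 864864, 3105000]
r7 m[B→φ2] = [545462, 89232, 336375]
r7 m[B→φ3] = [518500, 108108, 179400]
r7 m[G→φ5] = [1, 1, 1]
r7 m[R→φ1] = [1, 1, 1]
r7 m[E→φ0] = [5, 1, 9]
r7 m[E→φ6] = [13112816, 3533566, 13208454]
r7 m[P→φ4] = [1, 1, 1]
r7 m[N→φ2] = [14, 10, 9]
r7 m[N→φ4] = [5849604, 4758680, 6499164]
r7 m[S→φ3] = [13, 16, 4]
r7 m[S→φ5] = [5676532, 5671608, 5858272]
r8 m[φ0→B] = [122, 66, 115]
r8 m[φ0→E] = [13112816, 3533566, 13208454]
r8 m[φ1→B] = [17, 13, 13]
r8 m[φ1→R] = [31840684, 88937820, 67195228]
r8 m[φ2→B] = [250, 126, 120]
r8 m[φ2→N] = [5849604, 4758680, 6499164]
r8 m[φ3→B] = [263, 104, 225]
r8 m[φ3→S] = [5676532, 5671608, 5858272]
r8 m[φ4→P] = [60211552, 49581860, 78180320]
r8 m[φ4→N] = [14, 10, 9]
r8 m[φ5→G] = [79805384, 79608872, 28559476]
r8 m[φ5→S] = [13, 16, 4]
r8 m[φ6→E] = [5, 1, 9]
r8 m[B→φ0] = [1117750, 170352, 351000]
r8 m[B→φ1] = [8021500, 864864, 3105000]
r8 m[B→φ2] = [545462, 89232, 336375]
r8 m[B→φ3] = [518500, 108108, 179400]
r8 m[G→φ5] = [1, 1, 1]
r8 m[R→φ1] = [1, 1, 1]
r8 m[E→φ0] = [5, 1, 9]
r8 m[E→φ6] = [13112816, 3533566, 13208454]
r8 m[P→φ4] = [1, 1, 1]
r8 m[N→φ2] = [14, 10, 9]
r8 m[N→φ4] = [5849604, 4758680, 6499164]
r8 m[S→φ3] = [13, 16, 4]
r8 m[S→φ5] = [5676532, 5671608, 5858272]
fixed point reached at round 8
b[S] = ⊗ incoming = [73794916, 90745728, 23433088]

b[S] = [73794916, 90745728, 23433088]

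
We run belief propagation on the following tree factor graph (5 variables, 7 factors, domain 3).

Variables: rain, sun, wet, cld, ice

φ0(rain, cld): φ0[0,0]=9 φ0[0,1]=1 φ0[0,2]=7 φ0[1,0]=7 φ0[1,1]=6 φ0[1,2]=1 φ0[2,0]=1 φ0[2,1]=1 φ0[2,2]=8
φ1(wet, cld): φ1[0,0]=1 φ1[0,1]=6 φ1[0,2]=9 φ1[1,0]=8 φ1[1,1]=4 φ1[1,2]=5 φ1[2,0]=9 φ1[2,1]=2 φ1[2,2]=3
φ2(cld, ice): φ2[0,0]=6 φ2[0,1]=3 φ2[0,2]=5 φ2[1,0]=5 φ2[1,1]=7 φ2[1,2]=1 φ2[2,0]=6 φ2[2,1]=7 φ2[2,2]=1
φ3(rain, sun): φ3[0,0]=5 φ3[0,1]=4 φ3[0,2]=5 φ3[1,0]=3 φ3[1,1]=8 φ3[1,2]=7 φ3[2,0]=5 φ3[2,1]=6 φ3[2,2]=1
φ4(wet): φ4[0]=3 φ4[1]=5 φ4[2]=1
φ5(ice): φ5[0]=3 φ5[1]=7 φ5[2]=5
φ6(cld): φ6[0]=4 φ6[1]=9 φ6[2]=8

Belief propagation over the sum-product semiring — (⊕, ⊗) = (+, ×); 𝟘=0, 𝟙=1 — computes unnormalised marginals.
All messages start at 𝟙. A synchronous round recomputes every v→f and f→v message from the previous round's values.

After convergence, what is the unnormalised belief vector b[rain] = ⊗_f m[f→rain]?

b[rain] = [5129712, 4930272, 3499104]

init: all messages = 𝟙 over 3 values
r1 m[φ0→rain] = [17, 14, 10]
r1 m[φ0→cld] = [17, 8, 16]
r1 m[φ1→wet] = [16, 17, 14]
r1 m[φ1→cld] = [18, 12, 17]
r1 m[φ2→cld] = [14, 13, 14]
r1 m[φ2→ice] = [17, 17, 7]
r1 m[φ3→rain] = [14, 18, 12]
r1 m[φ3→sun] = [13, 18, 13]
r1 m[φ4→wet] = [3, 5, 1]
r1 m[φ5→ice] = [3, 7, 5]
r1 m[φ6→cld] = [4, 9, 8]
r1 m[rain→φ0] = [1, 1, 1]
r1 m[rain→φ3] = [1, 1, 1]
r1 m[sun→φ3] = [1, 1, 1]
r1 m[wet→φ1] = [1, 1, 1]
r1 m[wet→φ4] = [1, 1, 1]
r1 m[cld→φ0] = [1, 1, 1]
r1 m[cld→φ1] = [1, 1, 1]
r1 m[cld→φ2] = [1, 1, 1]
r1 m[cld→φ6] = [1, 1, 1]
r1 m[ice→φ2] = [1, 1, 1]
r1 m[ice→φ5] = [1, 1, 1]
r2 m[φ0→rain] = [17, 14, 10]
r2 m[φ0→cld] = [17, 8, 16]
r2 m[φ1→wet] = [16, 17, 14]
r2 m[φ1→cld] = [18, 12, 17]
r2 m[φ2→cld] = [14, 13, 14]
r2 m[φ2→ice] = [17, 17, 7]
r2 m[φ3→rain] = [14, 18, 12]
r2 m[φ3→sun] = [13, 18, 13]
r2 m[φ4→wet] = [3, 5, 1]
r2 m[φ5→ice] = [3, 7, 5]
r2 m[φ6→cld] = [4, 9, 8]
r2 m[rain→φ0] = [14, 18, 12]
r2 m[rain→φ3] = [17, 14, 10]
r2 m[sun→φ3] = [1, 1, 1]
r2 m[wet→φ1] = [3, 5, 1]
r2 m[wet→φ4] = [16, 17, 14]
r2 m[cld→φ0] = [1008, 1404, 1904]
r2 m[cld→φ1] = [952, 936, 1792]
r2 m[cld→φ2] = [1224, 864, 2176]
r2 m[cld→φ6] = [4284, 1248, 3808]
r2 m[ice→φ2] = [3, 7, 5]
r2 m[ice→φ5] = [17, 17, 7]
r3 m[φ0→rain] = [23804, 17384, 17644]
r3 m[φ0→cld] = [264, 134, 212]
r3 m[φ1→wet] = [22696, 20320, 15816]
r3 m[φ1→cld] = [52, 40, 55]
r3 m[φ2→cld] = [64, 69, 72]
r3 m[φ2→ice] = [24720, 24952, 9160]
r3 m[φ3→rain] = [14, 18, 12]
r3 m[φ3→sun] = [177, 240, 193]
r3 m[φ4→wet] = [3, 5, 1]
r3 m[φ5→ice] = [3, 7, 5]
r3 m[φ6→cld] = [4, 9, 8]
r3 m[rain→φ0] = [14, 18, 12]
r3 m[rain→φ3] = [17, 14, 10]
r3 m[sun→φ3] = [1, 1, 1]
r3 m[wet→φ1] = [3, 5, 1]
r3 m[wet→φ4] = [16, 17, 14]
r3 m[cld→φ0] = [1008, 1404, 1904]
r3 m[cld→φ1] = [952, 936, 1792]
r3 m[cld→φ2] = [1224, 864, 2176]
r3 m[cld→φ6] = [4284, 1248, 3808]
r3 m[ice→φ2] = [3, 7, 5]
r3 m[ice→φ5] = [17, 17, 7]
r4 m[φ0→rain] = [23804, 17384, 17644]
r4 m[φ0→cld] = [264, 134, 212]
r4 m[φ1→wet] = [22696, 20320, 15816]
r4 m[φ1→cld] = [52, 40, 55]
r4 m[φ2→cld] = [64, 69, 72]
r4 m[φ2→ice] = [24720, 24952, 9160]
r4 m[φ3→rain] = [14, 18, 12]
r4 m[φ3→sun] = [177, 240, 193]
r4 m[φ4→wet] = [3, 5, 1]
r4 m[φ5→ice] = [3, 7, 5]
r4 m[φ6→cld] = [4, 9, 8]
r4 m[rain→φ0] = [14, 18, 12]
r4 m[rain→φ3] = [23804, 17384, 17644]
r4 m[sun→φ3] = [1, 1, 1]
r4 m[wet→φ1] = [3, 5, 1]
r4 m[wet→φ4] = [22696, 20320, 15816]
r4 m[cld→φ0] = [13312, 24840, 31680]
r4 m[cld→φ1] = [67584, 83214, 122112]
r4 m[cld→φ2] = [54912, 48240, 93280]
r4 m[cld→φ6] = [878592, 369840, 839520]
r4 m[ice→φ2] = [3, 7, 5]
r4 m[ice→φ5] = [24720, 24952, 9160]
r5 m[φ0→rain] = [366408, 273904, 291592]
r5 m[φ0→cld] = [264, 134, 212]
r5 m[φ1→wet] = [1665876, 1484088, 1141020]
r5 m[φ1→cld] = [52, 40, 55]
r5 m[φ2→cld] = [64, 69, 72]
r5 m[φ2→ice] = [1130352, 1155376, 416080]
r5 m[φ3→rain] = [14, 18, 12]
r5 m[φ3→sun] = [259392, 340152, 258352]
r5 m[φ4→wet] = [3, 5, 1]
r5 m[φ5→ice] = [3, 7, 5]
r5 m[φ6→cld] = [4, 9, 8]
r5 m[rain→φ0] = [14, 18, 12]
r5 m[rain→φ3] = [23804, 17384, 17644]
r5 m[sun→φ3] = [1, 1, 1]
r5 m[wet→φ1] = [3, 5, 1]
r5 m[wet→φ4] = [22696, 20320, 15816]
r5 m[cld→φ0] = [13312, 24840, 31680]
r5 m[cld→φ1] = [67584, 83214, 122112]
r5 m[cld→φ2] = [54912, 48240, 93280]
r5 m[cld→φ6] = [878592, 369840, 839520]
r5 m[ice→φ2] = [3, 7, 5]
r5 m[ice→φ5] = [24720, 24952, 9160]
r6 m[φ0→rain] = [366408, 273904, 291592]
r6 m[φ0→cld] = [264, 134, 212]
r6 m[φ1→wet] = [1665876, 1484088, 1141020]
r6 m[φ1→cld] = [52, 40, 55]
r6 m[φ2→cld] = [64, 69, 72]
r6 m[φ2→ice] = [1130352, 1155376, 416080]
r6 m[φ3→rain] = [14, 18, 12]
r6 m[φ3→sun] = [259392, 340152, 258352]
r6 m[φ4→wet] = [3, 5, 1]
r6 m[φ5→ice] = [3, 7, 5]
r6 m[φ6→cld] = [4, 9, 8]
r6 m[rain→φ0] = [14, 18, 12]
r6 m[rain→φ3] = [366408, 273904, 291592]
r6 m[sun→φ3] = [1, 1, 1]
r6 m[wet→φ1] = [3, 5, 1]
r6 m[wet→φ4] = [1665876, 1484088, 1141020]
r6 m[cld→φ0] = [13312, 24840, 31680]
r6 m[cld→φ1] = [67584, 83214, 122112]
r6 m[cld→φ2] = [54912, 48240, 93280]
r6 m[cld→φ6] = [878592, 369840, 839520]
r6 m[ice→φ2] = [3, 7, 5]
r6 m[ice→φ5] = [1130352, 1155376, 416080]
r7 m[φ0→rain] = [366408, 273904, 291592]
r7 m[φ0→cld] = [264, 134, 212]
r7 m[φ1→wet] = [1665876, 1484088, 1141020]
r7 m[φ1→cld] = [52, 40, 55]
r7 m[φ2→cld] = [64, 69, 72]
r7 m[φ2→ice] = [1130352, 1155376, 416080]
r7 m[φ3→rain] = [14, 18, 12]
r7 m[φ3→sun] = [4111712, 5406416, 4040960]
r7 m[φ4→wet] = [3, 5, 1]
r7 m[φ5→ice] = [3, 7, 5]
r7 m[φ6→cld] = [4, 9, 8]
r7 m[rain→φ0] = [14, 18, 12]
r7 m[rain→φ3] = [366408, 273904, 291592]
r7 m[sun→φ3] = [1, 1, 1]
r7 m[wet→φ1] = [3, 5, 1]
r7 m[wet→φ4] = [1665876, 1484088, 1141020]
r7 m[cld→φ0] = [13312, 24840, 31680]
r7 m[cld→φ1] = [67584, 83214, 122112]
r7 m[cld→φ2] = [54912, 48240, 93280]
r7 m[cld→φ6] = [878592, 369840, 839520]
r7 m[ice→φ2] = [3, 7, 5]
r7 m[ice→φ5] = [1130352, 1155376, 416080]
r8 m[φ0→rain] = [366408, 273904, 291592]
r8 m[φ0→cld] = [264, 134, 212]
r8 m[φ1→wet] = [1665876, 1484088, 1141020]
r8 m[φ1→cld] = [52, 40, 55]
r8 m[φ2→cld] = [64, 69, 72]
r8 m[φ2→ice] = [1130352, 1155376, 416080]
r8 m[φ3→rain] = [14, 18, 12]
r8 m[φ3→sun] = [4111712, 5406416, 4040960]
r8 m[φ4→wet] = [3, 5, 1]
r8 m[φ5→ice] = [3, 7, 5]
r8 m[φ6→cld] = [4, 9, 8]
r8 m[rain→φ0] = [14, 18, 12]
r8 m[rain→φ3] = [366408, 273904, 291592]
r8 m[sun→φ3] = [1, 1, 1]
r8 m[wet→φ1] = [3, 5, 1]
r8 m[wet→φ4] = [1665876, 1484088, 1141020]
r8 m[cld→φ0] = [13312, 24840, 31680]
r8 m[cld→φ1] = [67584, 83214, 122112]
r8 m[cld→φ2] = [54912, 48240, 93280]
r8 m[cld→φ6] = [878592, 369840, 839520]
r8 m[ice→φ2] = [3, 7, 5]
r8 m[ice→φ5] = [1130352, 1155376, 416080]
fixed point reached at round 8
b[rain] = ⊗ incoming = [5129712, 4930272, 3499104]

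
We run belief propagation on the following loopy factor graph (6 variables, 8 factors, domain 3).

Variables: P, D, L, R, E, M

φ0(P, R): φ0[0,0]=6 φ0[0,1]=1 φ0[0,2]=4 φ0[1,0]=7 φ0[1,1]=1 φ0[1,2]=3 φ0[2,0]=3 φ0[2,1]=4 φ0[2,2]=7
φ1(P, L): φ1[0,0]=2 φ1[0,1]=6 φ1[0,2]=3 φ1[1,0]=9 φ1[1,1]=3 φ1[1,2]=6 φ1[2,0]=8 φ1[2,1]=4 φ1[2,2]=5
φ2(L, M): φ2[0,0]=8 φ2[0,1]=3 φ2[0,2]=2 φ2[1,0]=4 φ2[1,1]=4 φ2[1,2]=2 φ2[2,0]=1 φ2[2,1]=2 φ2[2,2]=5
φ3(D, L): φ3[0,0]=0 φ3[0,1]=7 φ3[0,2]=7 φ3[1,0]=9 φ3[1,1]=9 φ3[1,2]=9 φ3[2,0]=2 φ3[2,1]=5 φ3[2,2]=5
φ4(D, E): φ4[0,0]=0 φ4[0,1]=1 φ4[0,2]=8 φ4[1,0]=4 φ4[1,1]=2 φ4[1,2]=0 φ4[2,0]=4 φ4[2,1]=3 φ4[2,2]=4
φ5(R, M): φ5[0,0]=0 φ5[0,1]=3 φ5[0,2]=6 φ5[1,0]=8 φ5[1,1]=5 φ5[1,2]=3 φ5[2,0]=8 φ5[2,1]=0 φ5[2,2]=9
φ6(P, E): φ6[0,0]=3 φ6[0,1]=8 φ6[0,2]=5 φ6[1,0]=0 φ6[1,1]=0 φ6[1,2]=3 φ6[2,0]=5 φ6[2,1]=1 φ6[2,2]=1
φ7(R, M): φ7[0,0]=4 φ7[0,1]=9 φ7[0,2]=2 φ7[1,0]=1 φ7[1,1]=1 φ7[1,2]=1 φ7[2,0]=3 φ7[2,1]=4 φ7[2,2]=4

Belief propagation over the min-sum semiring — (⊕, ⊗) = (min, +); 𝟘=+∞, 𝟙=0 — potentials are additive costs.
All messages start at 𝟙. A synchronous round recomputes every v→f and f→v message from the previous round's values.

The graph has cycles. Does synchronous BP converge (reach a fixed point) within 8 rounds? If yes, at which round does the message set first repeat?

init: all messages = 𝟙 over 3 values
r1 m[φ0→P] = [1, 1, 3]
r1 m[φ0→R] = [3, 1, 3]
r1 m[φ1→P] = [2, 3, 4]
r1 m[φ1→L] = [2, 3, 3]
r1 m[φ2→L] = [2, 2, 1]
r1 m[φ2→M] = [1, 2, 2]
r1 m[φ3→D] = [0, 9, 2]
r1 m[φ3→L] = [0, 5, 5]
r1 m[φ4→D] = [0, 0, 3]
r1 m[φ4→E] = [0, 1, 0]
r1 m[φ5→R] = [0, 3, 0]
r1 m[φ5→M] = [0, 0, 3]
r1 m[φ6→P] = [3, 0, 1]
r1 m[φ6→E] = [0, 0, 1]
r1 m[φ7→R] = [2, 1, 3]
r1 m[φ7→M] = [1, 1, 1]
r1 m[P→φ0] = [0, 0, 0]
r1 m[P→φ1] = [0, 0, 0]
r1 m[P→φ6] = [0, 0, 0]
r1 m[D→φ3] = [0, 0, 0]
r1 m[D→φ4] = [0, 0, 0]
r1 m[L→φ1] = [0, 0, 0]
r1 m[L→φ2] = [0, 0, 0]
r1 m[L→φ3] = [0, 0, 0]
r1 m[R→φ0] = [0, 0, 0]
r1 m[R→φ5] = [0, 0, 0]
r1 m[R→φ7] = [0, 0, 0]
r1 m[E→φ4] = [0, 0, 0]
r1 m[E→φ6] = [0, 0, 0]
r1 m[M→φ2] = [0, 0, 0]
r1 m[M→φ5] = [0, 0, 0]
r1 m[M→φ7] = [0, 0, 0]
r2 m[φ0→P] = [1, 1, 3]
r2 m[φ0→R] = [3, 1, 3]
r2 m[φ1→P] = [2, 3, 4]
r2 m[φ1→L] = [2, 3, 3]
r2 m[φ2→L] = [2, 2, 1]
r2 m[φ2→M] = [1, 2, 2]
r2 m[φ3→D] = [0, 9, 2]
r2 m[φ3→L] = [0, 5, 5]
r2 m[φ4→D] = [0, 0, 3]
r2 m[φ4→E] = [0, 1, 0]
r2 m[φ5→R] = [0, 3, 0]
r2 m[φ5→M] = [0, 0, 3]
r2 m[φ6→P] = [3, 0, 1]
r2 m[φ6→E] = [0, 0, 1]
r2 m[φ7→R] = [2, 1, 3]
r2 m[φ7→M] = [1, 1, 1]
r2 m[P→φ0] = [5, 3, 5]
r2 m[P→φ1] = [4, 1, 4]
r2 m[P→φ6] = [3, 4, 7]
r2 m[D→φ3] = [0, 0, 3]
r2 m[D→φ4] = [0, 9, 2]
r2 m[L→φ1] = [2, 7, 6]
r2 m[L→φ2] = [2, 8, 8]
r2 m[L→φ3] = [4, 5, 4]
r2 m[R→φ0] = [2, 4, 3]
r2 m[R→φ5] = [5, 2, 6]
r2 m[R→φ7] = [3, 4, 3]
r2 m[E→φ4] = [0, 0, 1]
r2 m[E→φ6] = [0, 1, 0]
r2 m[M→φ2] = [1, 1, 4]
r2 m[M→φ5] = [2, 3, 3]
r2 m[M→φ7] = [1, 2, 5]
r3 m[φ0→P] = [5, 5, 5]
r3 m[φ0→R] = [8, 4, 6]
r3 m[φ1→P] = [4, 10, 10]
r3 m[φ1→L] = [6, 4, 7]
r3 m[φ2→L] = [4, 5, 2]
r3 m[φ2→M] = [9, 5, 4]
r3 m[φ3→D] = [4, 13, 6]
r3 m[φ3→L] = [0, 7, 7]
r3 m[φ4→D] = [0, 1, 3]
r3 m[φ4→E] = [0, 1, 6]
r3 m[φ5→R] = [2, 6, 3]
r3 m[φ5→M] = [5, 6, 5]
r3 m[φ6→P] = [3, 0, 1]
r3 m[φ6→E] = [4, 4, 7]
r3 m[φ7→R] = [5, 2, 4]
r3 m[φ7→M] = [5, 5, 5]
r3 m[P→φ0] = [5, 3, 5]
r3 m[P→φ1] = [4, 1, 4]
r3 m[P→φ6] = [3, 4, 7]
r3 m[D→φ3] = [0, 0, 3]
r3 m[D→φ4] = [0, 9, 2]
r3 m[L→φ1] = [2, 7, 6]
r3 m[L→φ2] = [2, 8, 8]
r3 m[L→φ3] = [4, 5, 4]
r3 m[R→φ0] = [2, 4, 3]
r3 m[R→φ5] = [5, 2, 6]
r3 m[R→φ7] = [3, 4, 3]
r3 m[E→φ4] = [0, 0, 1]
r3 m[E→φ6] = [0, 1, 0]
r3 m[M→φ2] = [1, 1, 4]
r3 m[M→φ5] = [2, 3, 3]
r3 m[M→φ7] = [1, 2, 5]
r4 m[φ0→P] = [5, 5, 5]
r4 m[φ0→R] = [8, 4, 6]
r4 m[φ1→P] = [4, 10, 10]
r4 m[φ1→L] = [6, 4, 7]
r4 m[φ2→L] = [4, 5, 2]
r4 m[φ2→M] = [9, 5, 4]
r4 m[φ3→D] = [4, 13, 6]
r4 m[φ3→L] = [0, 7, 7]
r4 m[φ4→D] = [0, 1, 3]
r4 m[φ4→E] = [0, 1, 6]
r4 m[φ5→R] = [2, 6, 3]
r4 m[φ5→M] = [5, 6, 5]
r4 m[φ6→P] = [3, 0, 1]
r4 m[φ6→E] = [4, 4, 7]
r4 m[φ7→R] = [5, 2, 4]
r4 m[φ7→M] = [5, 5, 5]
r4 m[P→φ0] = [7, 10, 11]
r4 m[P→φ1] = [8, 5, 6]
r4 m[P→φ6] = [9, 15, 15]
r4 m[D→φ3] = [0, 1, 3]
r4 m[D→φ4] = [4, 13, 6]
r4 m[L→φ1] = [4, 12, 9]
r4 m[L→φ2] = [6, 11, 14]
r4 m[L→φ3] = [10, 9, 9]
r4 m[R→φ0] = [7, 8, 7]
r4 m[R→φ5] = [13, 6, 10]
r4 m[R→φ7] = [10, 10, 9]
r4 m[E→φ4] = [4, 4, 7]
r4 m[E→φ6] = [0, 1, 6]
r4 m[M→φ2] = [10, 11, 10]
r4 m[M→φ5] = [14, 10, 9]
r4 m[M→φ7] = [14, 11, 9]
r5 m[φ0→P] = [9, 9, 10]
r5 m[φ0→R] = [13, 8, 11]
r5 m[φ1→P] = [6, 13, 12]
r5 m[φ1→L] = [10, 8, 11]
r5 m[φ2→L] = [12, 12, 11]
r5 m[φ2→M] = [14, 9, 8]
r5 m[φ3→D] = [10, 18, 12]
r5 m[φ3→L] = [0, 7, 7]
r5 m[φ4→D] = [4, 6, 7]
r5 m[φ4→E] = [4, 5, 10]
r5 m[φ5→R] = [13, 12, 10]
r5 m[φ5→M] = [13, 10, 9]
r5 m[φ6→P] = [3, 0, 2]
r5 m[φ6→E] = [12, 15, 14]
r5 m[φ7→R] = [11, 10, 13]
r5 m[φ7→M] = [11, 11, 11]
r5 m[P→φ0] = [7, 10, 11]
r5 m[P→φ1] = [8, 5, 6]
r5 m[P→φ6] = [9, 15, 15]
r5 m[D→φ3] = [0, 1, 3]
r5 m[D→φ4] = [4, 13, 6]
r5 m[L→φ1] = [4, 12, 9]
r5 m[L→φ2] = [6, 11, 14]
r5 m[L→φ3] = [10, 9, 9]
r5 m[R→φ0] = [7, 8, 7]
r5 m[R→φ5] = [13, 6, 10]
r5 m[R→φ7] = [10, 10, 9]
r5 m[E→φ4] = [4, 4, 7]
r5 m[E→φ6] = [0, 1, 6]
r5 m[M→φ2] = [10, 11, 10]
r5 m[M→φ5] = [14, 10, 9]
r5 m[M→φ7] = [14, 11, 9]
r6 m[φ0→P] = [9, 9, 10]
r6 m[φ0→R] = [13, 8, 11]
r6 m[φ1→P] = [6, 13, 12]
r6 m[φ1→L] = [10, 8, 11]
r6 m[φ2→L] = [12, 12, 11]
r6 m[φ2→M] = [14, 9, 8]
r6 m[φ3→D] = [10, 18, 12]
r6 m[φ3→L] = [0, 7, 7]
r6 m[φ4→D] = [4, 6, 7]
r6 m[φ4→E] = [4, 5, 10]
r6 m[φ5→R] = [13, 12, 10]
r6 m[φ5→M] = [13, 10, 9]
r6 m[φ6→P] = [3, 0, 2]
r6 m[φ6→E] = [12, 15, 14]
r6 m[φ7→R] = [11, 10, 13]
r6 m[φ7→M] = [11, 11, 11]
r6 m[P→φ0] = [9, 13, 14]
r6 m[P→φ1] = [12, 9, 12]
r6 m[P→φ6] = [15, 22, 22]
r6 m[D→φ3] = [4, 6, 7]
r6 m[D→φ4] = [10, 18, 12]
r6 m[L→φ1] = [12, 19, 18]
r6 m[L→φ2] = [10, 15, 18]
r6 m[L→φ3] = [22, 20, 22]
r6 m[R→φ0] = [24, 22, 23]
r6 m[R→φ5] = [24, 18, 24]
r6 m[R→φ7] = [26, 20, 21]
r6 m[E→φ4] = [12, 15, 14]
r6 m[E→φ6] = [4, 5, 10]
r6 m[M→φ2] = [24, 21, 20]
r6 m[M→φ5] = [25, 20, 19]
r6 m[M→φ7] = [27, 19, 17]
r7 m[φ0→P] = [23, 23, 26]
r7 m[φ0→R] = [15, 10, 13]
r7 m[φ1→P] = [14, 21, 20]
r7 m[φ1→L] = [14, 12, 15]
r7 m[φ2→L] = [22, 22, 23]
r7 m[φ2→M] = [18, 13, 12]
r7 m[φ3→D] = [22, 29, 24]
r7 m[φ3→L] = [4, 11, 11]
r7 m[φ4→D] = [12, 14, 16]
r7 m[φ4→E] = [10, 11, 16]
r7 m[φ5→R] = [23, 22, 20]
r7 m[φ5→M] = [24, 23, 21]
r7 m[φ6→P] = [7, 4, 6]
r7 m[φ6→E] = [18, 22, 20]
r7 m[φ7→R] = [19, 18, 21]
r7 m[φ7→M] = [21, 21, 21]
r7 m[P→φ0] = [9, 13, 14]
r7 m[P→φ1] = [12, 9, 12]
r7 m[P→φ6] = [15, 22, 22]
r7 m[D→φ3] = [4, 6, 7]
r7 m[D→φ4] = [10, 18, 12]
r7 m[L→φ1] = [12, 19, 18]
r7 m[L→φ2] = [10, 15, 18]
r7 m[L→φ3] = [22, 20, 22]
r7 m[R→φ0] = [24, 22, 23]
r7 m[R→φ5] = [24, 18, 24]
r7 m[R→φ7] = [26, 20, 21]
r7 m[E→φ4] = [12, 15, 14]
r7 m[E→φ6] = [4, 5, 10]
r7 m[M→φ2] = [24, 21, 20]
r7 m[M→φ5] = [25, 20, 19]
r7 m[M→φ7] = [27, 19, 17]
r8 m[φ0→P] = [23, 23, 26]
r8 m[φ0→R] = [15, 10, 13]
r8 m[φ1→P] = [14, 21, 20]
r8 m[φ1→L] = [14, 12, 15]
r8 m[φ2→L] = [22, 22, 23]
r8 m[φ2→M] = [18, 13, 12]
r8 m[φ3→D] = [22, 29, 24]
r8 m[φ3→L] = [4, 11, 11]
r8 m[φ4→D] = [12, 14, 16]
r8 m[φ4→E] = [10, 11, 16]
r8 m[φ5→R] = [23, 22, 20]
r8 m[φ5→M] = [24, 23, 21]
r8 m[φ6→P] = [7, 4, 6]
r8 m[φ6→E] = [18, 22, 20]
r8 m[φ7→R] = [19, 18, 21]
r8 m[φ7→M] = [21, 21, 21]
r8 m[P→φ0] = [21, 25, 26]
r8 m[P→φ1] = [30, 27, 32]
r8 m[P→φ6] = [37, 44, 46]
r8 m[D→φ3] = [12, 14, 16]
r8 m[D→φ4] = [22, 29, 24]
r8 m[L→φ1] = [26, 33, 34]
r8 m[L→φ2] = [18, 23, 26]
r8 m[L→φ3] = [36, 34, 38]
r8 m[R→φ0] = [42, 40, 41]
r8 m[R→φ5] = [34, 28, 34]
r8 m[R→φ7] = [38, 32, 33]
r8 m[E→φ4] = [18, 22, 20]
r8 m[E→φ6] = [10, 11, 16]
r8 m[M→φ2] = [45, 44, 42]
r8 m[M→φ5] = [39, 34, 33]
r8 m[M→φ7] = [42, 36, 33]
no fixed point within 8 rounds

NOT CONVERGED within 8 rounds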